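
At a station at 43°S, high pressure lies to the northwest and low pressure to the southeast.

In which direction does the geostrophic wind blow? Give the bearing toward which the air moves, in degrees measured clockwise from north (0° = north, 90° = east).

045°

The pressure-gradient force points toward the southeast (bearing 135°).
Geostrophic balance: in the Southern Hemisphere the Coriolis force deflects motion to the left, so the geostrophic wind blows 90° to the left of the pressure-gradient force (low pressure on the right).
Rotating 135° by 90° counterclockwise gives 045° — the wind blows toward the northeast.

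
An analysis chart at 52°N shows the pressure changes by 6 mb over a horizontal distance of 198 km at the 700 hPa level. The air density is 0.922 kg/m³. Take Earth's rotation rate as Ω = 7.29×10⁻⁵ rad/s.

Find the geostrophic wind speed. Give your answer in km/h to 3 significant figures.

103 km/h

Coriolis parameter at 52°N:
f = 2Ω sin φ = 2 × 7.29×10⁻⁵ × sin 52° = 1.15×10⁻⁴ s⁻¹
Pressure gradient: |∂P/∂n| = 600 Pa / 198000 m = 3.03×10⁻³ Pa/m
Geostrophic balance (pressure-gradient force = Coriolis force):
V_g = (1/(fρ)) |∂P/∂n| = 3.03×10⁻³ / (1.15×10⁻⁴ × 0.922) = 28.6 m/s
Converting: 28.6 m/s × 3.6 = 103 km/h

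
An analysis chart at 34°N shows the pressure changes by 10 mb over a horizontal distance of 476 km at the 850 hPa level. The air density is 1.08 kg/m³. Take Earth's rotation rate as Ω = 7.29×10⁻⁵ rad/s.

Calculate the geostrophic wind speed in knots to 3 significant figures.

Coriolis parameter at 34°N:
f = 2Ω sin φ = 2 × 7.29×10⁻⁵ × sin 34° = 8.15×10⁻⁵ s⁻¹
Pressure gradient: |∂P/∂n| = 1000 Pa / 476000 m = 2.10×10⁻³ Pa/m
Geostrophic balance (pressure-gradient force = Coriolis force):
V_g = (1/(fρ)) |∂P/∂n| = 2.10×10⁻³ / (8.15×10⁻⁵ × 1.08) = 23.9 m/s
Converting: 23.9 m/s × 1.944 = 46.4 knots

46.4 knots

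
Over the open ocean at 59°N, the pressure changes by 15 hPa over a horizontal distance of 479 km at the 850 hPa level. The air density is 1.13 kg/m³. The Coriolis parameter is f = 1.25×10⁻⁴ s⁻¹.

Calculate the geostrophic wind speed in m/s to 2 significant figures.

Pressure gradient: |∂P/∂n| = 1500 Pa / 479000 m = 3.13×10⁻³ Pa/m
Geostrophic balance (pressure-gradient force = Coriolis force):
V_g = (1/(fρ)) |∂P/∂n| = 3.13×10⁻³ / (1.25×10⁻⁴ × 1.13) = 22.2 m/s

22 m/s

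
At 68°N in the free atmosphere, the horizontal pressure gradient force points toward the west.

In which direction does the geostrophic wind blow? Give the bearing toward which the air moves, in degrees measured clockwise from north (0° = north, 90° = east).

The pressure-gradient force points toward the west (bearing 270°).
Geostrophic balance: in the Northern Hemisphere the Coriolis force deflects motion to the right, so the geostrophic wind blows 90° to the right of the pressure-gradient force (low pressure on the left).
Rotating 270° by 90° clockwise gives 000° — the wind blows toward the north.

000°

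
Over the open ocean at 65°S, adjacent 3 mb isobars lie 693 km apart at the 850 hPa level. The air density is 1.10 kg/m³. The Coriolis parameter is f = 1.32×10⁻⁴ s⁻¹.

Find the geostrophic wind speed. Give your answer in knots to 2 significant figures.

5.8 knots

Pressure gradient: |∂P/∂n| = 300 Pa / 693000 m = 4.33×10⁻⁴ Pa/m
Geostrophic balance (pressure-gradient force = Coriolis force):
V_g = (1/(fρ)) |∂P/∂n| = 4.33×10⁻⁴ / (1.32×10⁻⁴ × 1.10) = 2.98 m/s
Converting: 2.98 m/s × 1.944 = 5.8 knots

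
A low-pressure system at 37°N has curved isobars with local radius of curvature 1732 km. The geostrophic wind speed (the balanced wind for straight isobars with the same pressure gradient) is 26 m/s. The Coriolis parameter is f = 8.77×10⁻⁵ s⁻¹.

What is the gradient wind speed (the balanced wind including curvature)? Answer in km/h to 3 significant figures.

81.5 km/h

Around a low, centrifugal force acts outward with Coriolis, so pressure-gradient force balances both:
(1/ρ)|∂P/∂n| = fV + V²/R  →  V² + fR·V − fR·V_g = 0
With fR = 8.77×10⁻⁵ × 1732×10³ m = 152 m/s:
V = [−fR + √((fR)² + 4 fR V_g)]/2 = [−152 + √(152² + 4×152×26)]/2 = 22.6 m/s
Subgeostrophic (V < V_g = 26 m/s), as expected around a low.
Converting: 22.6 m/s × 3.6 = 81.5 km/h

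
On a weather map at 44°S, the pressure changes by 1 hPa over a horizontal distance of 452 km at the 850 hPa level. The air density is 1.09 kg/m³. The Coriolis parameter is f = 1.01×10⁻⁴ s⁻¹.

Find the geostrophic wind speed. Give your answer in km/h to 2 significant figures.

7.2 km/h

Pressure gradient: |∂P/∂n| = 100 Pa / 452000 m = 2.21×10⁻⁴ Pa/m
Geostrophic balance (pressure-gradient force = Coriolis force):
V_g = (1/(fρ)) |∂P/∂n| = 2.21×10⁻⁴ / (1.01×10⁻⁴ × 1.09) = 2.01 m/s
Converting: 2.01 m/s × 3.6 = 7.2 km/h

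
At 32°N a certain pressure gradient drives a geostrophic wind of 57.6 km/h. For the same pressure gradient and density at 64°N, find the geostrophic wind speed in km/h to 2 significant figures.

34 km/h

With the same pressure gradient and density, V_g ∝ 1/f ∝ 1/sin φ.
V₂ = V₁ · sin φ₁ / sin φ₂ = 57.6 × sin 32° / sin 64°
V₂ = 57.6 × 0.5299/0.8988 = 34 km/h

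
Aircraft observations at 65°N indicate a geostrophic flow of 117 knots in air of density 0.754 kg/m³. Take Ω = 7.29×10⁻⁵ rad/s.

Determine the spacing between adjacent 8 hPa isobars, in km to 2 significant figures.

Coriolis parameter at 65°N:
f = 2Ω sin φ = 2 × 7.29×10⁻⁵ × sin 65° = 1.32×10⁻⁴ s⁻¹
Wind speed in SI: 117 knots = 60.2 m/s
Geostrophic balance rearranged: |∂P/∂n| = f ρ V_g
|∂P/∂n| = 1.32×10⁻⁴ × 0.754 × 60.2 = 6.00×10⁻³ Pa/m
Isobar spacing: Δn = ΔP/|∂P/∂n| = 800 Pa / 6.00×10⁻³ Pa/m = 133402 m ≈ 130 km

130 km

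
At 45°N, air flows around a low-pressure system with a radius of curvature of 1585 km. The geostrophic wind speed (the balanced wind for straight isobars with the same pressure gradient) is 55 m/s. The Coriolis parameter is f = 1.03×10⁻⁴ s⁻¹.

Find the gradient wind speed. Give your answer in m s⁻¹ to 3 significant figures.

Around a low, centrifugal force acts outward with Coriolis, so pressure-gradient force balances both:
(1/ρ)|∂P/∂n| = fV + V²/R  →  V² + fR·V − fR·V_g = 0
With fR = 1.03×10⁻⁴ × 1585×10³ m = 163 m/s:
V = [−fR + √((fR)² + 4 fR V_g)]/2 = [−163 + √(163² + 4×163×55)]/2 = 43.4 m/s
Subgeostrophic (V < V_g = 55 m/s), as expected around a low.

43.4 m s⁻¹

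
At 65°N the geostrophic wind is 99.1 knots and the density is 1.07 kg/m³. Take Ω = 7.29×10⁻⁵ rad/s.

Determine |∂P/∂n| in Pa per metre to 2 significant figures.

Coriolis parameter at 65°N:
f = 2Ω sin φ = 2 × 7.29×10⁻⁵ × sin 65° = 1.32×10⁻⁴ s⁻¹
Wind speed in SI: 99.1 knots = 51.0 m/s
Geostrophic balance rearranged: |∂P/∂n| = f ρ V_g
|∂P/∂n| = 1.32×10⁻⁴ × 1.07 × 51.0 = 7.21×10⁻³ Pa/m

7.2×10⁻³ Pa/m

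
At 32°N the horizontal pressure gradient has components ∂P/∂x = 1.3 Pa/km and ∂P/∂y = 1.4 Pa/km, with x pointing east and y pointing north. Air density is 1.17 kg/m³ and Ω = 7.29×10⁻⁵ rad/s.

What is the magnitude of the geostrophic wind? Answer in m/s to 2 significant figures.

Coriolis parameter at 32°N:
f = 2Ω sin φ = 2 × 7.29×10⁻⁵ × sin 32° = 7.73×10⁻⁵ s⁻¹
Component geostrophic relations (x east, y north):
u_g = −(1/(fρ)) ∂P/∂y,  v_g = (1/(fρ)) ∂P/∂x
u_g = −(1.4×10⁻³)/(7.73×10⁻⁵ × 1.17) = −15.5 m/s;  v_g = (1.3×10⁻³)/(7.73×10⁻⁵ × 1.17) = 14.4 m/s
|V_g| = √(u_g² + v_g²) = 21.1 m/s

21 m/s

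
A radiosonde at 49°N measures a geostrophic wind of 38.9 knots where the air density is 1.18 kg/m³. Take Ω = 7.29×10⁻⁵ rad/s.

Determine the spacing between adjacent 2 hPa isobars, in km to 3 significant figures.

77.0 km

Coriolis parameter at 49°N:
f = 2Ω sin φ = 2 × 7.29×10⁻⁵ × sin 49° = 1.10×10⁻⁴ s⁻¹
Wind speed in SI: 38.9 knots = 20.0 m/s
Geostrophic balance rearranged: |∂P/∂n| = f ρ V_g
|∂P/∂n| = 1.10×10⁻⁴ × 1.18 × 20.0 = 2.60×10⁻³ Pa/m
Isobar spacing: Δn = ΔP/|∂P/∂n| = 200 Pa / 2.60×10⁻³ Pa/m = 76970 m ≈ 77.0 km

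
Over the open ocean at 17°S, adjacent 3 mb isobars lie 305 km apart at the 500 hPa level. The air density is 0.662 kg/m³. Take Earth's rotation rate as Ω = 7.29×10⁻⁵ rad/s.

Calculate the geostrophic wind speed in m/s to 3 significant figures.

34.9 m/s

Coriolis parameter at 17°S:
f = 2Ω sin φ = 2 × 7.29×10⁻⁵ × sin 17° = 4.26×10⁻⁵ s⁻¹
Pressure gradient: |∂P/∂n| = 300 Pa / 305000 m = 9.84×10⁻⁴ Pa/m
Geostrophic balance (pressure-gradient force = Coriolis force):
V_g = (1/(fρ)) |∂P/∂n| = 9.84×10⁻⁴ / (4.26×10⁻⁵ × 0.662) = 34.9 m/s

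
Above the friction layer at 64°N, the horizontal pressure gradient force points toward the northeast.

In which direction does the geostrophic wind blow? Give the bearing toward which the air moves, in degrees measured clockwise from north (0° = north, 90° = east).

135°

The pressure-gradient force points toward the northeast (bearing 045°).
Geostrophic balance: in the Northern Hemisphere the Coriolis force deflects motion to the right, so the geostrophic wind blows 90° to the right of the pressure-gradient force (low pressure on the left).
Rotating 045° by 90° clockwise gives 135° — the wind blows toward the southeast.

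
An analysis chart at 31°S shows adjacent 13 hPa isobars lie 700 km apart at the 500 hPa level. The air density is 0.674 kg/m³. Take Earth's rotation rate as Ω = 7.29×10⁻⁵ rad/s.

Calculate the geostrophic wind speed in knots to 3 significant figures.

71.3 knots

Coriolis parameter at 31°S:
f = 2Ω sin φ = 2 × 7.29×10⁻⁵ × sin 31° = 7.51×10⁻⁵ s⁻¹
Pressure gradient: |∂P/∂n| = 1300 Pa / 700000 m = 1.86×10⁻³ Pa/m
Geostrophic balance (pressure-gradient force = Coriolis force):
V_g = (1/(fρ)) |∂P/∂n| = 1.86×10⁻³ / (7.51×10⁻⁵ × 0.674) = 36.7 m/s
Converting: 36.7 m/s × 1.944 = 71.3 knots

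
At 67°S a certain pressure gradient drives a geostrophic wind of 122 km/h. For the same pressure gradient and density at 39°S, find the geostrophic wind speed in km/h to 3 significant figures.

178 km/h

With the same pressure gradient and density, V_g ∝ 1/f ∝ 1/sin φ.
V₂ = V₁ · sin φ₁ / sin φ₂ = 122 × sin 67° / sin 39°
V₂ = 122 × 0.9205/0.6293 = 178 km/h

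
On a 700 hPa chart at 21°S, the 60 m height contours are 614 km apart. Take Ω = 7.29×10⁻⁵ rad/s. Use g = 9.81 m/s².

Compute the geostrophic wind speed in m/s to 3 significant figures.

Coriolis parameter at 21°S:
f = 2Ω sin φ = 2 × 7.29×10⁻⁵ × sin 21° = 5.23×10⁻⁵ s⁻¹
Height gradient: |∂Z/∂n| = 60 m / 614000 m = 9.77×10⁻⁵
On a pressure surface, geostrophic balance gives V_g = (g/f)|∂Z/∂n|:
V_g = 9.81 × 9.77×10⁻⁵ / 5.23×10⁻⁵ = 18.3 m/s

18.3 m/s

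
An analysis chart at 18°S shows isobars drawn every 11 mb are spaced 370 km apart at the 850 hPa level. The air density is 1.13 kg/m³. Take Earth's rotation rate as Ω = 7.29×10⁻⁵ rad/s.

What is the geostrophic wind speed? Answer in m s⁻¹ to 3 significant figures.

Coriolis parameter at 18°S:
f = 2Ω sin φ = 2 × 7.29×10⁻⁵ × sin 18° = 4.51×10⁻⁵ s⁻¹
Pressure gradient: |∂P/∂n| = 1100 Pa / 370000 m = 2.97×10⁻³ Pa/m
Geostrophic balance (pressure-gradient force = Coriolis force):
V_g = (1/(fρ)) |∂P/∂n| = 2.97×10⁻³ / (4.51×10⁻⁵ × 1.13) = 58.4 m/s

58.4 m s⁻¹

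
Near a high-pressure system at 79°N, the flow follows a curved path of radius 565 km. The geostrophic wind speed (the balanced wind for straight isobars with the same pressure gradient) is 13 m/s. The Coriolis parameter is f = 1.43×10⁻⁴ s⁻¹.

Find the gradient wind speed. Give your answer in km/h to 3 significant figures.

Around a high, pressure-gradient force acts outward with centrifugal, so Coriolis balances both:
fV = (1/ρ)|∂P/∂n| + V²/R  →  V² − fR·V + fR·V_g = 0
With fR = 1.43×10⁻⁴ × 565×10³ m = 80.8 m/s:
V = [fR − √((fR)² − 4 fR V_g)]/2 = [80.8 − √(80.8² − 4×80.8×13)]/2 = 16.3 m/s
Supergeostrophic (V > V_g = 13 m/s), as expected around a high.
Converting: 16.3 m/s × 3.6 = 58.6 km/h

58.6 km/h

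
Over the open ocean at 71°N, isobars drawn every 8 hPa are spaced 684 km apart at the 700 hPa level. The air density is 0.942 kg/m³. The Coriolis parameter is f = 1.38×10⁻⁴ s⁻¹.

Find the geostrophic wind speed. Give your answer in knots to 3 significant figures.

Pressure gradient: |∂P/∂n| = 800 Pa / 684000 m = 1.17×10⁻³ Pa/m
Geostrophic balance (pressure-gradient force = Coriolis force):
V_g = (1/(fρ)) |∂P/∂n| = 1.17×10⁻³ / (1.38×10⁻⁴ × 0.942) = 9.00 m/s
Converting: 9.00 m/s × 1.944 = 17.5 knots

17.5 knots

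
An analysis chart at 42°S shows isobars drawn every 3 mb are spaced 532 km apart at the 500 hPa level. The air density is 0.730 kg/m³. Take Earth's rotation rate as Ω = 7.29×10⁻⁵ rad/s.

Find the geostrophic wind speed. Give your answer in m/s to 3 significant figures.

Coriolis parameter at 42°S:
f = 2Ω sin φ = 2 × 7.29×10⁻⁵ × sin 42° = 9.76×10⁻⁵ s⁻¹
Pressure gradient: |∂P/∂n| = 300 Pa / 532000 m = 5.64×10⁻⁴ Pa/m
Geostrophic balance (pressure-gradient force = Coriolis force):
V_g = (1/(fρ)) |∂P/∂n| = 5.64×10⁻⁴ / (9.76×10⁻⁵ × 0.730) = 7.92 m/s

7.92 m/s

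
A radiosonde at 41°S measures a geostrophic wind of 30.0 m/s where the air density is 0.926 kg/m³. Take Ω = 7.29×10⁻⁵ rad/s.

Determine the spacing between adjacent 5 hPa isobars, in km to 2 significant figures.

Coriolis parameter at 41°S:
f = 2Ω sin φ = 2 × 7.29×10⁻⁵ × sin 41° = 9.57×10⁻⁵ s⁻¹
Geostrophic balance rearranged: |∂P/∂n| = f ρ V_g
|∂P/∂n| = 9.57×10⁻⁵ × 0.926 × 30.0 = 2.66×10⁻³ Pa/m
Isobar spacing: Δn = ΔP/|∂P/∂n| = 500 Pa / 2.66×10⁻³ Pa/m = 188164 m ≈ 190 km

190 km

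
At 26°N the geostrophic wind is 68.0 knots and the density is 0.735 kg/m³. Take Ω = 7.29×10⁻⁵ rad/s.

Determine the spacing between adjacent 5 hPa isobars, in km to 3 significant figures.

Coriolis parameter at 26°N:
f = 2Ω sin φ = 2 × 7.29×10⁻⁵ × sin 26° = 6.39×10⁻⁵ s⁻¹
Wind speed in SI: 68.0 knots = 35.0 m/s
Geostrophic balance rearranged: |∂P/∂n| = f ρ V_g
|∂P/∂n| = 6.39×10⁻⁵ × 0.735 × 35.0 = 1.64×10⁻³ Pa/m
Isobar spacing: Δn = ΔP/|∂P/∂n| = 500 Pa / 1.64×10⁻³ Pa/m = 304254 m ≈ 304 km

304 km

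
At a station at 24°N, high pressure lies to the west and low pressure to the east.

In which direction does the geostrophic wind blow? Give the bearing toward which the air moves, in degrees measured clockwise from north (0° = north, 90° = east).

The pressure-gradient force points toward the east (bearing 090°).
Geostrophic balance: in the Northern Hemisphere the Coriolis force deflects motion to the right, so the geostrophic wind blows 90° to the right of the pressure-gradient force (low pressure on the left).
Rotating 090° by 90° clockwise gives 180° — the wind blows toward the south.

180°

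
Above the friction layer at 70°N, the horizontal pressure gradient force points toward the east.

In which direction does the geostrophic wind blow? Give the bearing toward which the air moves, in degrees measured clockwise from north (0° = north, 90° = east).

The pressure-gradient force points toward the east (bearing 090°).
Geostrophic balance: in the Northern Hemisphere the Coriolis force deflects motion to the right, so the geostrophic wind blows 90° to the right of the pressure-gradient force (low pressure on the left).
Rotating 090° by 90° clockwise gives 180° — the wind blows toward the south.

180°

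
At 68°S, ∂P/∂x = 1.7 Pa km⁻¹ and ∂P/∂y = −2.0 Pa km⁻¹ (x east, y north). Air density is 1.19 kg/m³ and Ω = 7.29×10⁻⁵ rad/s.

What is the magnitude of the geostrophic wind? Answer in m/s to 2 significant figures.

Coriolis parameter at 68°S:
f = 2Ω sin φ = 2 × 7.29×10⁻⁵ × sin 68° = 1.35×10⁻⁴ s⁻¹
In the Southern Hemisphere f is negative: f = −1.35×10⁻⁴ s⁻¹.
Component geostrophic relations (x east, y north):
u_g = −(1/(fρ)) ∂P/∂y,  v_g = (1/(fρ)) ∂P/∂x
u_g = −(−2.0×10⁻³)/(−1.35×10⁻⁴ × 1.19) = −12.4 m/s;  v_g = (1.7×10⁻³)/(−1.35×10⁻⁴ × 1.19) = −10.6 m/s
|V_g| = √(u_g² + v_g²) = 16.3 m/s

16 m/s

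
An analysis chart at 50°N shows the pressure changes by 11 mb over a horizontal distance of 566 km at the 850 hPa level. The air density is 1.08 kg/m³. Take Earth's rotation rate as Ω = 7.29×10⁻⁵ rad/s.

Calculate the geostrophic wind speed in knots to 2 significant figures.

31 knots

Coriolis parameter at 50°N:
f = 2Ω sin φ = 2 × 7.29×10⁻⁵ × sin 50° = 1.12×10⁻⁴ s⁻¹
Pressure gradient: |∂P/∂n| = 1100 Pa / 566000 m = 1.94×10⁻³ Pa/m
Geostrophic balance (pressure-gradient force = Coriolis force):
V_g = (1/(fρ)) |∂P/∂n| = 1.94×10⁻³ / (1.12×10⁻⁴ × 1.08) = 16.1 m/s
Converting: 16.1 m/s × 1.944 = 31 knots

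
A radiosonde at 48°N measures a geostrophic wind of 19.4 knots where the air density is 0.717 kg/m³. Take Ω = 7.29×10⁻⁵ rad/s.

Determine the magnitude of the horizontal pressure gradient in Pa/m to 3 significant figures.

Coriolis parameter at 48°N:
f = 2Ω sin φ = 2 × 7.29×10⁻⁵ × sin 48° = 1.08×10⁻⁴ s⁻¹
Wind speed in SI: 19.4 knots = 9.98 m/s
Geostrophic balance rearranged: |∂P/∂n| = f ρ V_g
|∂P/∂n| = 1.08×10⁻⁴ × 0.717 × 9.98 = 7.75×10⁻⁴ Pa/m

7.75×10⁻⁴ Pa/m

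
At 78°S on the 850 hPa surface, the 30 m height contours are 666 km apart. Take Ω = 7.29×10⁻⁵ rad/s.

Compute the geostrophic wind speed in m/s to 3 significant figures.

Coriolis parameter at 78°S:
f = 2Ω sin φ = 2 × 7.29×10⁻⁵ × sin 78° = 1.43×10⁻⁴ s⁻¹
Height gradient: |∂Z/∂n| = 30 m / 666000 m = 4.50×10⁻⁵
On a pressure surface, geostrophic balance gives V_g = (g/f)|∂Z/∂n|:
V_g = 9.81 × 4.50×10⁻⁵ / 1.43×10⁻⁴ = 3.10 m/s

3.10 m/s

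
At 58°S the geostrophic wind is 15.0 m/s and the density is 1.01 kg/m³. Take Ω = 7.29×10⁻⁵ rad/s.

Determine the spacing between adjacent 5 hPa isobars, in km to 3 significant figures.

Coriolis parameter at 58°S:
f = 2Ω sin φ = 2 × 7.29×10⁻⁵ × sin 58° = 1.24×10⁻⁴ s⁻¹
Geostrophic balance rearranged: |∂P/∂n| = f ρ V_g
|∂P/∂n| = 1.24×10⁻⁴ × 1.01 × 15.0 = 1.87×10⁻³ Pa/m
Isobar spacing: Δn = ΔP/|∂P/∂n| = 500 Pa / 1.87×10⁻³ Pa/m = 266919 m ≈ 267 km

267 km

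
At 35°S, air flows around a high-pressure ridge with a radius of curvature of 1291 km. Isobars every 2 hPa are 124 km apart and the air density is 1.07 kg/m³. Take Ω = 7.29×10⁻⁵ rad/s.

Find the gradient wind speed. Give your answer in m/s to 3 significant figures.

22.9 m/s

Coriolis parameter at 35°S:
f = 2Ω sin φ = 2 × 7.29×10⁻⁵ × sin 35° = 8.36×10⁻⁵ s⁻¹
Pressure gradient: |∂P/∂n| = 200 Pa / 124000 m = 1.61×10⁻³ Pa/m
Geostrophic speed: V_g = |∂P/∂n|/(fρ) = 1.61×10⁻³/(8.36×10⁻⁵ × 1.07) = 18.0 m/s
Around a high, pressure-gradient force acts outward with centrifugal, so Coriolis balances both:
fV = (1/ρ)|∂P/∂n| + V²/R  →  V² − fR·V + fR·V_g = 0
With fR = 8.36×10⁻⁵ × 1291×10³ m = 108 m/s:
V = [fR − √((fR)² − 4 fR V_g)]/2 = [108 − √(108² − 4×108×18)]/2 = 22.9 m/s
Supergeostrophic (V > V_g = 18 m/s), as expected around a high.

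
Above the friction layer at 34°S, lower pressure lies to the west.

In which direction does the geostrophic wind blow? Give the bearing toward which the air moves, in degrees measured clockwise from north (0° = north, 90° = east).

180°

The pressure-gradient force points toward the west (bearing 270°).
Geostrophic balance: in the Southern Hemisphere the Coriolis force deflects motion to the left, so the geostrophic wind blows 90° to the left of the pressure-gradient force (low pressure on the right).
Rotating 270° by 90° counterclockwise gives 180° — the wind blows toward the south.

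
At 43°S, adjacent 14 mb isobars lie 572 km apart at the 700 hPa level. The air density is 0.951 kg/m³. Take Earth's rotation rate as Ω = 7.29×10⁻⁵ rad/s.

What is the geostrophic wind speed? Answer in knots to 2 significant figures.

50 knots

Coriolis parameter at 43°S:
f = 2Ω sin φ = 2 × 7.29×10⁻⁵ × sin 43° = 9.94×10⁻⁵ s⁻¹
Pressure gradient: |∂P/∂n| = 1400 Pa / 572000 m = 2.45×10⁻³ Pa/m
Geostrophic balance (pressure-gradient force = Coriolis force):
V_g = (1/(fρ)) |∂P/∂n| = 2.45×10⁻³ / (9.94×10⁻⁵ × 0.951) = 25.9 m/s
Converting: 25.9 m/s × 1.944 = 50 knots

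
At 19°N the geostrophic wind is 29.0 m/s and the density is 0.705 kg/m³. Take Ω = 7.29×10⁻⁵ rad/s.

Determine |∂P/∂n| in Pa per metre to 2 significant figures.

9.7×10⁻⁴ Pa/m

Coriolis parameter at 19°N:
f = 2Ω sin φ = 2 × 7.29×10⁻⁵ × sin 19° = 4.75×10⁻⁵ s⁻¹
Geostrophic balance rearranged: |∂P/∂n| = f ρ V_g
|∂P/∂n| = 4.75×10⁻⁵ × 0.705 × 29.0 = 9.70×10⁻⁴ Pa/m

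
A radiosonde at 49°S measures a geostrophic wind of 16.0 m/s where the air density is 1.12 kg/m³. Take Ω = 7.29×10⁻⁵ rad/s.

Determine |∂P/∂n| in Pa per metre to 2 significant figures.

2.0×10⁻³ Pa/m

Coriolis parameter at 49°S:
f = 2Ω sin φ = 2 × 7.29×10⁻⁵ × sin 49° = 1.10×10⁻⁴ s⁻¹
Geostrophic balance rearranged: |∂P/∂n| = f ρ V_g
|∂P/∂n| = 1.10×10⁻⁴ × 1.12 × 16.0 = 1.97×10⁻³ Pa/m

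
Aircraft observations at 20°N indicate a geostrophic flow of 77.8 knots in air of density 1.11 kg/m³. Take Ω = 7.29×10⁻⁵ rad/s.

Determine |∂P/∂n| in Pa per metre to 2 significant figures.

2.2×10⁻³ Pa/m

Coriolis parameter at 20°N:
f = 2Ω sin φ = 2 × 7.29×10⁻⁵ × sin 20° = 4.99×10⁻⁵ s⁻¹
Wind speed in SI: 77.8 knots = 40.0 m/s
Geostrophic balance rearranged: |∂P/∂n| = f ρ V_g
|∂P/∂n| = 4.99×10⁻⁵ × 1.11 × 40.0 = 2.22×10⁻³ Pa/m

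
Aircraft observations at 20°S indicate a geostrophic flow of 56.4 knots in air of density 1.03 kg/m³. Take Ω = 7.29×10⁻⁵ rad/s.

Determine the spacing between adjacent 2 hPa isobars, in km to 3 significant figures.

134 km

Coriolis parameter at 20°S:
f = 2Ω sin φ = 2 × 7.29×10⁻⁵ × sin 20° = 4.99×10⁻⁵ s⁻¹
Wind speed in SI: 56.4 knots = 29.0 m/s
Geostrophic balance rearranged: |∂P/∂n| = f ρ V_g
|∂P/∂n| = 4.99×10⁻⁵ × 1.03 × 29.0 = 1.49×10⁻³ Pa/m
Isobar spacing: Δn = ΔP/|∂P/∂n| = 200 Pa / 1.49×10⁻³ Pa/m = 134204 m ≈ 134 km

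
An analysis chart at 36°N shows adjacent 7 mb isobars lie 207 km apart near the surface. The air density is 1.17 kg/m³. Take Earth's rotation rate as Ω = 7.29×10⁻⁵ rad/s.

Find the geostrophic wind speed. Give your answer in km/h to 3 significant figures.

121 km/h

Coriolis parameter at 36°N:
f = 2Ω sin φ = 2 × 7.29×10⁻⁵ × sin 36° = 8.57×10⁻⁵ s⁻¹
Pressure gradient: |∂P/∂n| = 700 Pa / 207000 m = 3.38×10⁻³ Pa/m
Geostrophic balance (pressure-gradient force = Coriolis force):
V_g = (1/(fρ)) |∂P/∂n| = 3.38×10⁻³ / (8.57×10⁻⁵ × 1.17) = 33.7 m/s
Converting: 33.7 m/s × 3.6 = 121 km/h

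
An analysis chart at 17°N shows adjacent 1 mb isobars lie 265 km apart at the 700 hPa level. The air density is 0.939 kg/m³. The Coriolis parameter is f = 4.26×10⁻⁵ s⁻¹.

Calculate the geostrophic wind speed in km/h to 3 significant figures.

34.0 km/h

Pressure gradient: |∂P/∂n| = 100 Pa / 265000 m = 3.77×10⁻⁴ Pa/m
Geostrophic balance (pressure-gradient force = Coriolis force):
V_g = (1/(fρ)) |∂P/∂n| = 3.77×10⁻⁴ / (4.26×10⁻⁵ × 0.939) = 9.43 m/s
Converting: 9.43 m/s × 3.6 = 34.0 km/h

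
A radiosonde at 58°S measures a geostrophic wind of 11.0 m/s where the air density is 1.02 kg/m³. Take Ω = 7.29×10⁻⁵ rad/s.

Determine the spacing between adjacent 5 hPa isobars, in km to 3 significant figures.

Coriolis parameter at 58°S:
f = 2Ω sin φ = 2 × 7.29×10⁻⁵ × sin 58° = 1.24×10⁻⁴ s⁻¹
Geostrophic balance rearranged: |∂P/∂n| = f ρ V_g
|∂P/∂n| = 1.24×10⁻⁴ × 1.02 × 11.0 = 1.39×10⁻³ Pa/m
Isobar spacing: Δn = ΔP/|∂P/∂n| = 500 Pa / 1.39×10⁻³ Pa/m = 360412 m ≈ 360 km

360 km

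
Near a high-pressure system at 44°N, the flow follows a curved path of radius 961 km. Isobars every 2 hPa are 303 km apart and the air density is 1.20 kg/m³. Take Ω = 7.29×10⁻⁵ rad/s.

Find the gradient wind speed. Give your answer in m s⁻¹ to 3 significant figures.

Coriolis parameter at 44°N:
f = 2Ω sin φ = 2 × 7.29×10⁻⁵ × sin 44° = 1.01×10⁻⁴ s⁻¹
Pressure gradient: |∂P/∂n| = 200 Pa / 303000 m = 6.60×10⁻⁴ Pa/m
Geostrophic speed: V_g = |∂P/∂n|/(fρ) = 6.60×10⁻⁴/(1.01×10⁻⁴ × 1.20) = 5.43 m/s
Around a high, pressure-gradient force acts outward with centrifugal, so Coriolis balances both:
fV = (1/ρ)|∂P/∂n| + V²/R  →  V² − fR·V + fR·V_g = 0
With fR = 1.01×10⁻⁴ × 961×10³ m = 97.3 m/s:
V = [fR − √((fR)² − 4 fR V_g)]/2 = [97.3 − √(97.3² − 4×97.3×5.43)]/2 = 5.77 m/s
Supergeostrophic (V > V_g = 5.43 m/s), as expected around a high.

5.77 m s⁻¹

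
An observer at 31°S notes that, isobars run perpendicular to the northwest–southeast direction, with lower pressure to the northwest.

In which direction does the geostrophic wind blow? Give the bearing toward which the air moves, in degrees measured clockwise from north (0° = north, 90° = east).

The pressure-gradient force points toward the northwest (bearing 315°).
Geostrophic balance: in the Southern Hemisphere the Coriolis force deflects motion to the left, so the geostrophic wind blows 90° to the left of the pressure-gradient force (low pressure on the right).
Rotating 315° by 90° counterclockwise gives 225° — the wind blows toward the southwest.

225°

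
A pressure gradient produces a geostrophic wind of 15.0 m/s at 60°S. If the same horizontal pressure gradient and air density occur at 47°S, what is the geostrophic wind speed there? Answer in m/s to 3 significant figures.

With the same pressure gradient and density, V_g ∝ 1/f ∝ 1/sin φ.
V₂ = V₁ · sin φ₁ / sin φ₂ = 15.0 × sin 60° / sin 47°
V₂ = 15.0 × 0.8660/0.7314 = 17.8 m/s

17.8 m/s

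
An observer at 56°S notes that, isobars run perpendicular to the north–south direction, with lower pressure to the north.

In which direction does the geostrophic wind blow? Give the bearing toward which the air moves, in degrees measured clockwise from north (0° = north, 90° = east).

The pressure-gradient force points toward the north (bearing 000°).
Geostrophic balance: in the Southern Hemisphere the Coriolis force deflects motion to the left, so the geostrophic wind blows 90° to the left of the pressure-gradient force (low pressure on the right).
Rotating 000° by 90° counterclockwise gives 270° — the wind blows toward the west.

270°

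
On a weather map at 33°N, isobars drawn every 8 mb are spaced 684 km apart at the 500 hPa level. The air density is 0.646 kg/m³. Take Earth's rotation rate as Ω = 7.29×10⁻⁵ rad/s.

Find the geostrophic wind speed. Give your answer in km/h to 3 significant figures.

Coriolis parameter at 33°N:
f = 2Ω sin φ = 2 × 7.29×10⁻⁵ × sin 33° = 7.94×10⁻⁵ s⁻¹
Pressure gradient: |∂P/∂n| = 800 Pa / 684000 m = 1.17×10⁻³ Pa/m
Geostrophic balance (pressure-gradient force = Coriolis force):
V_g = (1/(fρ)) |∂P/∂n| = 1.17×10⁻³ / (7.94×10⁻⁵ × 0.646) = 22.8 m/s
Converting: 22.8 m/s × 3.6 = 82.1 km/h

82.1 km/h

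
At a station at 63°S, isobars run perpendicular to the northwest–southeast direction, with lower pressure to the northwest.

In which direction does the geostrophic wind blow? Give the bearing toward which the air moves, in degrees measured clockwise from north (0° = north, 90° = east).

225°

The pressure-gradient force points toward the northwest (bearing 315°).
Geostrophic balance: in the Southern Hemisphere the Coriolis force deflects motion to the left, so the geostrophic wind blows 90° to the left of the pressure-gradient force (low pressure on the right).
Rotating 315° by 90° counterclockwise gives 225° — the wind blows toward the southwest.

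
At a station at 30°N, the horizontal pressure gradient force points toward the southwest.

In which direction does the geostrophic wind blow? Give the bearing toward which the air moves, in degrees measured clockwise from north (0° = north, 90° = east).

The pressure-gradient force points toward the southwest (bearing 225°).
Geostrophic balance: in the Northern Hemisphere the Coriolis force deflects motion to the right, so the geostrophic wind blows 90° to the right of the pressure-gradient force (low pressure on the left).
Rotating 225° by 90° clockwise gives 315° — the wind blows toward the northwest.

315°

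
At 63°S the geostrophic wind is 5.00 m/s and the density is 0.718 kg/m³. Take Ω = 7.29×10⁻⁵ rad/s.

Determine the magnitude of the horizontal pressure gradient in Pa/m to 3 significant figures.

Coriolis parameter at 63°S:
f = 2Ω sin φ = 2 × 7.29×10⁻⁵ × sin 63° = 1.30×10⁻⁴ s⁻¹
Geostrophic balance rearranged: |∂P/∂n| = f ρ V_g
|∂P/∂n| = 1.30×10⁻⁴ × 0.718 × 5.00 = 4.66×10⁻⁴ Pa/m

4.66×10⁻⁴ Pa/m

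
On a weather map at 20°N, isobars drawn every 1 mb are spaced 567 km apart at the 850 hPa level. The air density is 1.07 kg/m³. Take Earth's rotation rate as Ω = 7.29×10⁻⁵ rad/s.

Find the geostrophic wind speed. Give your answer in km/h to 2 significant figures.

12 km/h

Coriolis parameter at 20°N:
f = 2Ω sin φ = 2 × 7.29×10⁻⁵ × sin 20° = 4.99×10⁻⁵ s⁻¹
Pressure gradient: |∂P/∂n| = 100 Pa / 567000 m = 1.76×10⁻⁴ Pa/m
Geostrophic balance (pressure-gradient force = Coriolis force):
V_g = (1/(fρ)) |∂P/∂n| = 1.76×10⁻⁴ / (4.99×10⁻⁵ × 1.07) = 3.31 m/s
Converting: 3.31 m/s × 3.6 = 12 km/h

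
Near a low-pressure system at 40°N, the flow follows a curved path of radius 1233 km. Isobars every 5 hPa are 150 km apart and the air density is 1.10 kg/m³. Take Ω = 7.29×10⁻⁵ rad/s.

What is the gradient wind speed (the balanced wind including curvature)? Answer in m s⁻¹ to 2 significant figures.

Coriolis parameter at 40°N:
f = 2Ω sin φ = 2 × 7.29×10⁻⁵ × sin 40° = 9.37×10⁻⁵ s⁻¹
Pressure gradient: |∂P/∂n| = 500 Pa / 150000 m = 3.33×10⁻³ Pa/m
Geostrophic speed: V_g = |∂P/∂n|/(fρ) = 3.33×10⁻³/(9.37×10⁻⁵ × 1.10) = 32.3 m/s
Around a low, centrifugal force acts outward with Coriolis, so pressure-gradient force balances both:
(1/ρ)|∂P/∂n| = fV + V²/R  →  V² + fR·V − fR·V_g = 0
With fR = 9.37×10⁻⁵ × 1233×10³ m = 116 m/s:
V = [−fR + √((fR)² + 4 fR V_g)]/2 = [−116 + √(116² + 4×116×32.3)]/2 = 26.3 m/s
Subgeostrophic (V < V_g = 32.3 m/s), as expected around a low.

26 m s⁻¹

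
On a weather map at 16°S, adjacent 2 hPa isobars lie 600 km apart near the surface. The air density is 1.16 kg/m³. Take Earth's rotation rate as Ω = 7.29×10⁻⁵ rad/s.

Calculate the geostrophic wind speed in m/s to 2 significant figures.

7.2 m/s

Coriolis parameter at 16°S:
f = 2Ω sin φ = 2 × 7.29×10⁻⁵ × sin 16° = 4.02×10⁻⁵ s⁻¹
Pressure gradient: |∂P/∂n| = 200 Pa / 600000 m = 3.33×10⁻⁴ Pa/m
Geostrophic balance (pressure-gradient force = Coriolis force):
V_g = (1/(fρ)) |∂P/∂n| = 3.33×10⁻⁴ / (4.02×10⁻⁵ × 1.16) = 7.15 m/s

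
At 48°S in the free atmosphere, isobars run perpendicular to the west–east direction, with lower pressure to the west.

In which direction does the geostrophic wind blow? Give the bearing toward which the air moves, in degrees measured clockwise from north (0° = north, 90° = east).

180°

The pressure-gradient force points toward the west (bearing 270°).
Geostrophic balance: in the Southern Hemisphere the Coriolis force deflects motion to the left, so the geostrophic wind blows 90° to the left of the pressure-gradient force (low pressure on the right).
Rotating 270° by 90° counterclockwise gives 180° — the wind blows toward the south.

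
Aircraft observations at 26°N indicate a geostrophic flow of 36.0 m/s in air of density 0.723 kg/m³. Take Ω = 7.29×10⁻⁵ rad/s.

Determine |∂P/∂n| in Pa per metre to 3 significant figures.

1.66×10⁻³ Pa/m

Coriolis parameter at 26°N:
f = 2Ω sin φ = 2 × 7.29×10⁻⁵ × sin 26° = 6.39×10⁻⁵ s⁻¹
Geostrophic balance rearranged: |∂P/∂n| = f ρ V_g
|∂P/∂n| = 6.39×10⁻⁵ × 0.723 × 36.0 = 1.66×10⁻³ Pa/m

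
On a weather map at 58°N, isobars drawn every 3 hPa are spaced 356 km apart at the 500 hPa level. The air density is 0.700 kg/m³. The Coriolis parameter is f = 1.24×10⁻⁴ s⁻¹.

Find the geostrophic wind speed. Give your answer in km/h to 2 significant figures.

35 km/h

Pressure gradient: |∂P/∂n| = 300 Pa / 356000 m = 8.43×10⁻⁴ Pa/m
Geostrophic balance (pressure-gradient force = Coriolis force):
V_g = (1/(fρ)) |∂P/∂n| = 8.43×10⁻⁴ / (1.24×10⁻⁴ × 0.700) = 9.71 m/s
Converting: 9.71 m/s × 3.6 = 35 km/h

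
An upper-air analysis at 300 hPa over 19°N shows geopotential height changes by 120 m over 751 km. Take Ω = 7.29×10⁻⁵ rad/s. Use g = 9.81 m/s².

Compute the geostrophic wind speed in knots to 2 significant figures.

Coriolis parameter at 19°N:
f = 2Ω sin φ = 2 × 7.29×10⁻⁵ × sin 19° = 4.75×10⁻⁵ s⁻¹
Height gradient: |∂Z/∂n| = 120 m / 751000 m = 1.60×10⁻⁴
On a pressure surface, geostrophic balance gives V_g = (g/f)|∂Z/∂n|:
V_g = 9.81 × 1.60×10⁻⁴ / 4.75×10⁻⁵ = 33.0 m/s
Converting: 33.0 m/s × 1.944 = 64 knots

64 knots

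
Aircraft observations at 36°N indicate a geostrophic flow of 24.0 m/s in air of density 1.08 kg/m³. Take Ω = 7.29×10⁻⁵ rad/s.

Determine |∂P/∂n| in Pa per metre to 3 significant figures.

Coriolis parameter at 36°N:
f = 2Ω sin φ = 2 × 7.29×10⁻⁵ × sin 36° = 8.57×10⁻⁵ s⁻¹
Geostrophic balance rearranged: |∂P/∂n| = f ρ V_g
|∂P/∂n| = 8.57×10⁻⁵ × 1.08 × 24.0 = 2.22×10⁻³ Pa/m

2.22×10⁻³ Pa/m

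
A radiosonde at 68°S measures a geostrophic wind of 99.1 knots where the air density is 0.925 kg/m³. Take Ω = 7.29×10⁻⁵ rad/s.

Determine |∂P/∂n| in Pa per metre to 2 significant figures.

Coriolis parameter at 68°S:
f = 2Ω sin φ = 2 × 7.29×10⁻⁵ × sin 68° = 1.35×10⁻⁴ s⁻¹
Wind speed in SI: 99.1 knots = 51.0 m/s
Geostrophic balance rearranged: |∂P/∂n| = f ρ V_g
|∂P/∂n| = 1.35×10⁻⁴ × 0.925 × 51.0 = 6.37×10⁻³ Pa/m

6.4×10⁻³ Pa/m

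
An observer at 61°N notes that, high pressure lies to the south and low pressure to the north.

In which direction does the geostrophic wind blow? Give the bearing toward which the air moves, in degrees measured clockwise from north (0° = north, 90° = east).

The pressure-gradient force points toward the north (bearing 000°).
Geostrophic balance: in the Northern Hemisphere the Coriolis force deflects motion to the right, so the geostrophic wind blows 90° to the right of the pressure-gradient force (low pressure on the left).
Rotating 000° by 90° clockwise gives 090° — the wind blows toward the east.

090°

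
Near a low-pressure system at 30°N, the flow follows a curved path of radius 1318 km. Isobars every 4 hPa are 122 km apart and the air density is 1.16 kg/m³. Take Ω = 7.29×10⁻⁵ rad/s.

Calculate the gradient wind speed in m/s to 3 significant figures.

Coriolis parameter at 30°N:
f = 2Ω sin φ = 2 × 7.29×10⁻⁵ × sin 30° = 7.29×10⁻⁵ s⁻¹
Pressure gradient: |∂P/∂n| = 400 Pa / 122000 m = 3.28×10⁻³ Pa/m
Geostrophic speed: V_g = |∂P/∂n|/(fρ) = 3.28×10⁻³/(7.29×10⁻⁵ × 1.16) = 38.8 m/s
Around a low, centrifugal force acts outward with Coriolis, so pressure-gradient force balances both:
(1/ρ)|∂P/∂n| = fV + V²/R  →  V² + fR·V − fR·V_g = 0
With fR = 7.29×10⁻⁵ × 1318×10³ m = 96.1 m/s:
V = [−fR + √((fR)² + 4 fR V_g)]/2 = [−96.1 + √(96.1² + 4×96.1×38.8)]/2 = 29.6 m/s
Subgeostrophic (V < V_g = 38.8 m/s), as expected around a low.

29.6 m/s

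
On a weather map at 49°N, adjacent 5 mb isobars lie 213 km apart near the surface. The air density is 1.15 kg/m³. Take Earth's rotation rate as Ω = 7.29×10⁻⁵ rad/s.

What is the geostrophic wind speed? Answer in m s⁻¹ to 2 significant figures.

Coriolis parameter at 49°N:
f = 2Ω sin φ = 2 × 7.29×10⁻⁵ × sin 49° = 1.10×10⁻⁴ s⁻¹
Pressure gradient: |∂P/∂n| = 500 Pa / 213000 m = 2.35×10⁻³ Pa/m
Geostrophic balance (pressure-gradient force = Coriolis force):
V_g = (1/(fρ)) |∂P/∂n| = 2.35×10⁻³ / (1.10×10⁻⁴ × 1.15) = 18.6 m/s

19 m s⁻¹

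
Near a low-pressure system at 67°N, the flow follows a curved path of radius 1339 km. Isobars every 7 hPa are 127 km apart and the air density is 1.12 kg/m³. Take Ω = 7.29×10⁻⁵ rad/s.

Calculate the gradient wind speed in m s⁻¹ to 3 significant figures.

31.2 m s⁻¹

Coriolis parameter at 67°N:
f = 2Ω sin φ = 2 × 7.29×10⁻⁵ × sin 67° = 1.34×10⁻⁴ s⁻¹
Pressure gradient: |∂P/∂n| = 700 Pa / 127000 m = 5.51×10⁻³ Pa/m
Geostrophic speed: V_g = |∂P/∂n|/(fρ) = 5.51×10⁻³/(1.34×10⁻⁴ × 1.12) = 36.7 m/s
Around a low, centrifugal force acts outward with Coriolis, so pressure-gradient force balances both:
(1/ρ)|∂P/∂n| = fV + V²/R  →  V² + fR·V − fR·V_g = 0
With fR = 1.34×10⁻⁴ × 1339×10³ m = 180 m/s:
V = [−fR + √((fR)² + 4 fR V_g)]/2 = [−180 + √(180² + 4×180×36.7)]/2 = 31.2 m/s
Subgeostrophic (V < V_g = 36.7 m/s), as expected around a low.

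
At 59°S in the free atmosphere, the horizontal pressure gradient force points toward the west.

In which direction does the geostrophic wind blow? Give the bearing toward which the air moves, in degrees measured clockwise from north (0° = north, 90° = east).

The pressure-gradient force points toward the west (bearing 270°).
Geostrophic balance: in the Southern Hemisphere the Coriolis force deflects motion to the left, so the geostrophic wind blows 90° to the left of the pressure-gradient force (low pressure on the right).
Rotating 270° by 90° counterclockwise gives 180° — the wind blows toward the south.

180°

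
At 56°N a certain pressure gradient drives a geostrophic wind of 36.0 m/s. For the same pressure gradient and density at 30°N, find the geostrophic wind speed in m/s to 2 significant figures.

With the same pressure gradient and density, V_g ∝ 1/f ∝ 1/sin φ.
V₂ = V₁ · sin φ₁ / sin φ₂ = 36.0 × sin 56° / sin 30°
V₂ = 36.0 × 0.8290/0.5000 = 60 m/s

60 m/s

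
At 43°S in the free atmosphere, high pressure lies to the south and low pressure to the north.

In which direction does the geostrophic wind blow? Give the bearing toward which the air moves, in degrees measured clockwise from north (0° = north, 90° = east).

The pressure-gradient force points toward the north (bearing 000°).
Geostrophic balance: in the Southern Hemisphere the Coriolis force deflects motion to the left, so the geostrophic wind blows 90° to the left of the pressure-gradient force (low pressure on the right).
Rotating 000° by 90° counterclockwise gives 270° — the wind blows toward the west.

270°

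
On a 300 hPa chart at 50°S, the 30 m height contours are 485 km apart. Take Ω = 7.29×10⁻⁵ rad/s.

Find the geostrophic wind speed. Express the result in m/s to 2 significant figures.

Coriolis parameter at 50°S:
f = 2Ω sin φ = 2 × 7.29×10⁻⁵ × sin 50° = 1.12×10⁻⁴ s⁻¹
Height gradient: |∂Z/∂n| = 30 m / 485000 m = 6.19×10⁻⁵
On a pressure surface, geostrophic balance gives V_g = (g/f)|∂Z/∂n|:
V_g = 9.81 × 6.19×10⁻⁵ / 1.12×10⁻⁴ = 5.43 m/s

5.4 m/s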